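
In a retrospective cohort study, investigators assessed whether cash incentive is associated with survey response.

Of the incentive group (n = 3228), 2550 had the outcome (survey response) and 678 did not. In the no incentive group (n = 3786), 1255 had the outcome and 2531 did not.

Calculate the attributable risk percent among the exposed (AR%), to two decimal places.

58.04

From the description: a = 2550, b = 678, c = 1255, d = 2531.
Risk in exposed = 2550/3228 = 0.78996; risk in unexposed = 1255/3786 = 0.33148.
RR = 0.78996/0.33148 = 2.38311
AR% = (RR − 1)/RR × 100 = (2.38311 − 1)/2.38311 × 100 = 58.0380%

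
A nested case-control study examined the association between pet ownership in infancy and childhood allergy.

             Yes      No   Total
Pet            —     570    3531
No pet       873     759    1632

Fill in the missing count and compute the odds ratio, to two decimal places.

The missing cell is in the exposed row: 3531 − 570 = 2961.
So a = 2961, b = 570, c = 873, d = 759.
OR = (a·d)/(b·c) = (2961 × 759) / (570 × 873) = 2247399 / 497610 = 4.51639

4.52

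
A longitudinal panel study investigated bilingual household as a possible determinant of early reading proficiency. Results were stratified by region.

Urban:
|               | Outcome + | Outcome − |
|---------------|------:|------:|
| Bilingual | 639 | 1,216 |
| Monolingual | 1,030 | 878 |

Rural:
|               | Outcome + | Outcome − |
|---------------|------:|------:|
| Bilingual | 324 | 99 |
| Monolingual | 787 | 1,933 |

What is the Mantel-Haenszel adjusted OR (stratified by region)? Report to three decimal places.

0.974

OR_MH = Σ(aᵢdᵢ/nᵢ) / Σ(bᵢcᵢ/nᵢ), where nᵢ is the stratum total.
Stratum 1 (Urban): n = 3763; a·d/n = 639·878/3763 = 149.0943; b·c/n = 1216·1030/3763 = 332.8408
Stratum 2 (Rural): n = 3143; a·d/n = 324·1933/3143 = 199.2657; b·c/n = 99·787/3143 = 24.7894
OR_MH = (149.0943 + 199.2657) / (332.8408 + 24.7894) = 348.3600 / 357.6302 = 0.97408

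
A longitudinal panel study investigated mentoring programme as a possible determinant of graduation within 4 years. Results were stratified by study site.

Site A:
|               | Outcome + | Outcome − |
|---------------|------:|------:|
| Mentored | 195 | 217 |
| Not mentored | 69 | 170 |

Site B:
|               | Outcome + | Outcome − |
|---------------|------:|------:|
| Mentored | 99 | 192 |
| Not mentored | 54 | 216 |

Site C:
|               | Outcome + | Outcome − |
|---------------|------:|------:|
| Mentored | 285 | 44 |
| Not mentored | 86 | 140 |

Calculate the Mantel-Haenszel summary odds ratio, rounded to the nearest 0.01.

3.33

OR_MH = Σ(aᵢdᵢ/nᵢ) / Σ(bᵢcᵢ/nᵢ), where nᵢ is the stratum total.
Stratum 1 (Site A): n = 651; a·d/n = 195·170/651 = 50.9217; b·c/n = 217·69/651 = 23.0000
Stratum 2 (Site B): n = 561; a·d/n = 99·216/561 = 38.1176; b·c/n = 192·54/561 = 18.4813
Stratum 3 (Site C): n = 555; a·d/n = 285·140/555 = 71.8919; b·c/n = 44·86/555 = 6.8180
OR_MH = (50.9217 + 38.1176 + 71.8919) / (23.0000 + 18.4813 + 6.8180) = 160.9312 / 48.2993 = 3.33196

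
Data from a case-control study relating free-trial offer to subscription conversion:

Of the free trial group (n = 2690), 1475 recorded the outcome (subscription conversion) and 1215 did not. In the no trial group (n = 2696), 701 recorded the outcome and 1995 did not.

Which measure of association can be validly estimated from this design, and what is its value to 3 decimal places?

3.455

From the description: a = 1475, b = 1215, c = 701, d = 1995.
This is a case-control study: participants were sampled on outcome status, so risks in the source population cannot be estimated directly — relative risk is not valid here. The odds ratio is the appropriate measure.
OR = (a·d)/(b·c) = (1475 × 1995) / (1215 × 701) = 2942625 / 851715 = 3.45494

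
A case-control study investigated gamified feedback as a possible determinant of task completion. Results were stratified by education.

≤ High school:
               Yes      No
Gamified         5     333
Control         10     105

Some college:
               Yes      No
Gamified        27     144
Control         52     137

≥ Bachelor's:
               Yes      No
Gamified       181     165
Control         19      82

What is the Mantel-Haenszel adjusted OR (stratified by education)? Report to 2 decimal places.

OR_MH = Σ(aᵢdᵢ/nᵢ) / Σ(bᵢcᵢ/nᵢ), where nᵢ is the stratum total.
Stratum 1 (≤ High school): n = 453; a·d/n = 5·105/453 = 1.1589; b·c/n = 333·10/453 = 7.3510
Stratum 2 (Some college): n = 360; a·d/n = 27·137/360 = 10.2750; b·c/n = 144·52/360 = 20.8000
Stratum 3 (≥ Bachelor's): n = 447; a·d/n = 181·82/447 = 33.2036; b·c/n = 165·19/447 = 7.0134
OR_MH = (1.1589 + 10.2750 + 33.2036) / (7.3510 + 20.8000 + 7.0134) = 44.6375 / 35.1644 = 1.26939

1.27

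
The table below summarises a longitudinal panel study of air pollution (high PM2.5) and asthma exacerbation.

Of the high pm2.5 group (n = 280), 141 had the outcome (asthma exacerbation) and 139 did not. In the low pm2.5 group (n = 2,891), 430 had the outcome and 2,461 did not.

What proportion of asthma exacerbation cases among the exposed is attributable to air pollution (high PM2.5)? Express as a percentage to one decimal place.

From the description: a = 141, b = 139, c = 430, d = 2461.
Risk in exposed = 141/280 = 0.50357; risk in unexposed = 430/2891 = 0.14874.
RR = 0.50357/0.14874 = 3.38564
AR% = (RR − 1)/RR × 100 = (3.38564 − 1)/3.38564 × 100 = 70.4635%

70.5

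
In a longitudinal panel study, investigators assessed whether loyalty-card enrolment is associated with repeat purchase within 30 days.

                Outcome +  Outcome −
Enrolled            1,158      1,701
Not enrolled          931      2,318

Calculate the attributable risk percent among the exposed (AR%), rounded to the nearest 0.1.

Cells: a = 1158, b = 1701, c = 931, d = 2318.
Risk in exposed = 1158/2859 = 0.40504; risk in unexposed = 931/3249 = 0.28655.
RR = 0.40504/0.28655 = 1.41350
AR% = (RR − 1)/RR × 100 = (1.41350 − 1)/1.41350 × 100 = 29.2534%

29.3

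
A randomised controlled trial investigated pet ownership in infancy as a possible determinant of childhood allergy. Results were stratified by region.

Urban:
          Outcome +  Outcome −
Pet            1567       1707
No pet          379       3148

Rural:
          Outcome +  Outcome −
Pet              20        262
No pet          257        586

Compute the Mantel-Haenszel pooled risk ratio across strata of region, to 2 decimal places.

RR_MH = Σ(aᵢ·n₀ᵢ/nᵢ) / Σ(cᵢ·n₁ᵢ/nᵢ), with n₁ᵢ = aᵢ+bᵢ (exposed), n₀ᵢ = cᵢ+dᵢ (unexposed), nᵢ = n₁ᵢ+n₀ᵢ.
Stratum 1 (Urban): n₁ = 3274, n₀ = 3527, n = 6801; a·n₀/n = 1567·3527/6801 = 812.6465; c·n₁/n = 379·3274/6801 = 182.4505
Stratum 2 (Rural): n₁ = 282, n₀ = 843, n = 1125; a·n₀/n = 20·843/1125 = 14.9867; c·n₁/n = 257·282/1125 = 64.4213
RR_MH = (812.6465 + 14.9867) / (182.4505 + 64.4213) = 827.6332 / 246.8719 = 3.35248

3.35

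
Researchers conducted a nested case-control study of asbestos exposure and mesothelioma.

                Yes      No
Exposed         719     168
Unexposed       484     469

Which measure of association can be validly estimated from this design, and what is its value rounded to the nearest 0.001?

Cells: a = 719, b = 168, c = 484, d = 469.
This is a nested case-control study: participants were sampled on outcome status, so risks in the source population cannot be estimated directly — relative risk is not valid here. The odds ratio is the appropriate measure.
OR = (a·d)/(b·c) = (719 × 469) / (168 × 484) = 337211 / 81312 = 4.14712

4.147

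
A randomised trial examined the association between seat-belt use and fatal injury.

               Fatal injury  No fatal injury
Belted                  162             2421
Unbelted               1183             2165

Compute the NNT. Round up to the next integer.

Risk in treated group = 162/2583 = 0.06272; risk in control = 1183/3348 = 0.35335.
Absolute risk reduction = 0.35335 − 0.06272 = 0.29063
NNT = 1 / ARR = 1 / 0.29063 = 3.441 → round up → 4

4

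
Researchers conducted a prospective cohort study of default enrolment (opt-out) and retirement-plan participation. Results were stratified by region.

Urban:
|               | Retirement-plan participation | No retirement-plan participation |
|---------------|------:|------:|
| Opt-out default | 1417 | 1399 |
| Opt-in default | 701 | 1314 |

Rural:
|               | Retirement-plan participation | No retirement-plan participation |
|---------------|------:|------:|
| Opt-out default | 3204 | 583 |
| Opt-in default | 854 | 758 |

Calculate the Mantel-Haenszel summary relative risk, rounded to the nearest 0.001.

RR_MH = Σ(aᵢ·n₀ᵢ/nᵢ) / Σ(cᵢ·n₁ᵢ/nᵢ), with n₁ᵢ = aᵢ+bᵢ (exposed), n₀ᵢ = cᵢ+dᵢ (unexposed), nᵢ = n₁ᵢ+n₀ᵢ.
Stratum 1 (Urban): n₁ = 2816, n₀ = 2015, n = 4831; a·n₀/n = 1417·2015/4831 = 591.0277; c·n₁/n = 701·2816/4831 = 408.6144
Stratum 2 (Rural): n₁ = 3787, n₀ = 1612, n = 5399; a·n₀/n = 3204·1612/5399 = 956.6305; c·n₁/n = 854·3787/5399 = 599.0180
RR_MH = (591.0277 + 956.6305) / (408.6144 + 599.0180) = 1547.6582 / 1007.6323 = 1.53594

1.536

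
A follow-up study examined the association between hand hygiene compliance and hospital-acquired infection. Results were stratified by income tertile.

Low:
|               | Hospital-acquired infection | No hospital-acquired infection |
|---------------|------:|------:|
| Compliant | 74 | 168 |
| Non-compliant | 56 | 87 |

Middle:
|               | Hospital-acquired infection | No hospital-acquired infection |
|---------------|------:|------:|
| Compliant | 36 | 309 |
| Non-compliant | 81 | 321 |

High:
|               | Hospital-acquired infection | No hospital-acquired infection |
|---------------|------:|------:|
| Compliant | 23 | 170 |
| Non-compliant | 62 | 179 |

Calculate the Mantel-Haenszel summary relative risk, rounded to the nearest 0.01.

RR_MH = Σ(aᵢ·n₀ᵢ/nᵢ) / Σ(cᵢ·n₁ᵢ/nᵢ), with n₁ᵢ = aᵢ+bᵢ (exposed), n₀ᵢ = cᵢ+dᵢ (unexposed), nᵢ = n₁ᵢ+n₀ᵢ.
Stratum 1 (Low): n₁ = 242, n₀ = 143, n = 385; a·n₀/n = 74·143/385 = 27.4857; c·n₁/n = 56·242/385 = 35.2000
Stratum 2 (Middle): n₁ = 345, n₀ = 402, n = 747; a·n₀/n = 36·402/747 = 19.3735; c·n₁/n = 81·345/747 = 37.4096
Stratum 3 (High): n₁ = 193, n₀ = 241, n = 434; a·n₀/n = 23·241/434 = 12.7719; c·n₁/n = 62·193/434 = 27.5714
RR_MH = (27.4857 + 19.3735 + 12.7719) / (35.2000 + 37.4096 + 27.5714) = 59.6311 / 100.1811 = 0.59523

0.60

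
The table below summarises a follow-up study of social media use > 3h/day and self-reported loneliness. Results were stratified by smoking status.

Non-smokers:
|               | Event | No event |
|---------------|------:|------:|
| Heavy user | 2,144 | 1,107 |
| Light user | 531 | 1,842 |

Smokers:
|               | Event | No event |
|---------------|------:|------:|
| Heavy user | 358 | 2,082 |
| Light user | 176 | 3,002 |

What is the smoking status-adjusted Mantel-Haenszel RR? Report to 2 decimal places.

2.89

RR_MH = Σ(aᵢ·n₀ᵢ/nᵢ) / Σ(cᵢ·n₁ᵢ/nᵢ), with n₁ᵢ = aᵢ+bᵢ (exposed), n₀ᵢ = cᵢ+dᵢ (unexposed), nᵢ = n₁ᵢ+n₀ᵢ.
Stratum 1 (Non-smokers): n₁ = 3251, n₀ = 2373, n = 5624; a·n₀/n = 2144·2373/5624 = 904.6430; c·n₁/n = 531·3251/5624 = 306.9490
Stratum 2 (Smokers): n₁ = 2440, n₀ = 3178, n = 5618; a·n₀/n = 358·3178/5618 = 202.5141; c·n₁/n = 176·2440/5618 = 76.4400
RR_MH = (904.6430 + 202.5141) / (306.9490 + 76.4400) = 1107.1570 / 383.3890 = 2.88782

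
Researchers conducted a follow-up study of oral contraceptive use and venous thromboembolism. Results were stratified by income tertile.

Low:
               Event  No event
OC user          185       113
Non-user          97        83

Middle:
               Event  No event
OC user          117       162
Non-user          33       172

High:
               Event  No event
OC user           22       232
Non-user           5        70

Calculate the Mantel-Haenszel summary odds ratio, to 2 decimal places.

2.09

OR_MH = Σ(aᵢdᵢ/nᵢ) / Σ(bᵢcᵢ/nᵢ), where nᵢ is the stratum total.
Stratum 1 (Low): n = 478; a·d/n = 185·83/478 = 32.1234; b·c/n = 113·97/478 = 22.9310
Stratum 2 (Middle): n = 484; a·d/n = 117·172/484 = 41.5785; b·c/n = 162·33/484 = 11.0455
Stratum 3 (High): n = 329; a·d/n = 22·70/329 = 4.6809; b·c/n = 232·5/329 = 3.5258
OR_MH = (32.1234 + 41.5785 + 4.6809) / (22.9310 + 11.0455 + 3.5258) = 78.3828 / 37.5023 = 2.09008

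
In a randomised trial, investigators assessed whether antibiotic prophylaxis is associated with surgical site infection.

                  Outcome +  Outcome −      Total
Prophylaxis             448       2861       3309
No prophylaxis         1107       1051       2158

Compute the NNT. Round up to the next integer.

3

Risk in treated group = 448/3309 = 0.13539; risk in control = 1107/2158 = 0.51297.
Absolute risk reduction = 0.51297 − 0.13539 = 0.37759
NNT = 1 / ARR = 1 / 0.37759 = 2.648 → round up → 3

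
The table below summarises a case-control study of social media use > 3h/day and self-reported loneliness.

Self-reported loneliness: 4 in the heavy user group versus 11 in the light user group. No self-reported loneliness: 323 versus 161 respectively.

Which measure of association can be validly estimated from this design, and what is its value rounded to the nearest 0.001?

0.181

From the description: a = 4, b = 323, c = 11, d = 161.
This is a case-control study: participants were sampled on outcome status, so risks in the source population cannot be estimated directly — relative risk is not valid here. The odds ratio is the appropriate measure.
OR = (a·d)/(b·c) = (4 × 161) / (323 × 11) = 644 / 3553 = 0.18126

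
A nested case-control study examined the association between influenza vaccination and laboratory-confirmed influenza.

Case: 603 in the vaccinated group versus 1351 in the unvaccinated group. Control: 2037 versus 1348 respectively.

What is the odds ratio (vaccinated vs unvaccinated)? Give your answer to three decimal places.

From the description: a = 603, b = 2037, c = 1351, d = 1348.
OR = (a·d)/(b·c) = (603 × 1348) / (2037 × 1351) = 812844 / 2751987 = 0.29537
Exposure is associated with lower odds of laboratory-confirmed influenza (OR = 0.30 < 1).

0.295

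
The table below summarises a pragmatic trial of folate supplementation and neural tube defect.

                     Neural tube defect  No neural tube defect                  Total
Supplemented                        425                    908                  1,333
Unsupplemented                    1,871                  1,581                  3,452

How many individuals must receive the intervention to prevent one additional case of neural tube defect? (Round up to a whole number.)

Risk in treated group = 425/1333 = 0.31883; risk in control = 1871/3452 = 0.54200.
Absolute risk reduction = 0.54200 − 0.31883 = 0.22317
NNT = 1 / ARR = 1 / 0.22317 = 4.481 → round up → 5

5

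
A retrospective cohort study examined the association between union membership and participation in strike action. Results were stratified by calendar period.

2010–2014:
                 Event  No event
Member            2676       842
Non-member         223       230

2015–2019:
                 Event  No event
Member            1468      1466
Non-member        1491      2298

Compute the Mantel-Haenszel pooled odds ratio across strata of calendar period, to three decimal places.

OR_MH = Σ(aᵢdᵢ/nᵢ) / Σ(bᵢcᵢ/nᵢ), where nᵢ is the stratum total.
Stratum 1 (2010–2014): n = 3971; a·d/n = 2676·230/3971 = 154.9937; b·c/n = 842·223/3971 = 47.2843
Stratum 2 (2015–2019): n = 6723; a·d/n = 1468·2298/6723 = 501.7796; b·c/n = 1466·1491/6723 = 325.1236
OR_MH = (154.9937 + 501.7796) / (47.2843 + 325.1236) = 656.7733 / 372.4079 = 1.76359

1.764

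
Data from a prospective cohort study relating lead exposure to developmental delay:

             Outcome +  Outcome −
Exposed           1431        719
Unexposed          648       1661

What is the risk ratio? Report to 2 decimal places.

2.37

Cells: a = 1431, b = 719, c = 648, d = 1661.
Risk in exposed = 1431/2150 = 0.66558; risk in unexposed = 648/2309 = 0.28064.
RR = 0.66558 / 0.28064 = 2.37165
The risk among the exposed is 2.37 times that among the unexposed.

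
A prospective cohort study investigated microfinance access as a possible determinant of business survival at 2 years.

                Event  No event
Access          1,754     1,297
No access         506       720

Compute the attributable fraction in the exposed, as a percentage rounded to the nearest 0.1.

28.2

Cells: a = 1754, b = 1297, c = 506, d = 720.
Risk in exposed = 1754/3051 = 0.57489; risk in unexposed = 506/1226 = 0.41272.
RR = 0.57489/0.41272 = 1.39292
AR% = (RR − 1)/RR × 100 = (1.39292 − 1)/1.39292 × 100 = 28.2086%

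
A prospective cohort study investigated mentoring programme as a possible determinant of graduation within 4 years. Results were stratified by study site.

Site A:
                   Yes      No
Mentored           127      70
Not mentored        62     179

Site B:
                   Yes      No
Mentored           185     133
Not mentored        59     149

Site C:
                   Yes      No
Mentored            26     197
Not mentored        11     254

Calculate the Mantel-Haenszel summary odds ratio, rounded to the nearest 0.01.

4.03

OR_MH = Σ(aᵢdᵢ/nᵢ) / Σ(bᵢcᵢ/nᵢ), where nᵢ is the stratum total.
Stratum 1 (Site A): n = 438; a·d/n = 127·179/438 = 51.9018; b·c/n = 70·62/438 = 9.9087
Stratum 2 (Site B): n = 526; a·d/n = 185·149/526 = 52.4049; b·c/n = 133·59/526 = 14.9183
Stratum 3 (Site C): n = 488; a·d/n = 26·254/488 = 13.5328; b·c/n = 197·11/488 = 4.4406
OR_MH = (51.9018 + 52.4049 + 13.5328) / (9.9087 + 14.9183 + 4.4406) = 117.8396 / 29.2675 = 4.02629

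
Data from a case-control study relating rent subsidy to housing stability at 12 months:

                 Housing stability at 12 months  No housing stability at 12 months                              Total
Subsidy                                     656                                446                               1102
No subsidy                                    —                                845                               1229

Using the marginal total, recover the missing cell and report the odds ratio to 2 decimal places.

3.24

The missing cell is in the unexposed row: 1229 − 845 = 384.
So a = 656, b = 446, c = 384, d = 845.
OR = (a·d)/(b·c) = (656 × 845) / (446 × 384) = 554320 / 171264 = 3.23664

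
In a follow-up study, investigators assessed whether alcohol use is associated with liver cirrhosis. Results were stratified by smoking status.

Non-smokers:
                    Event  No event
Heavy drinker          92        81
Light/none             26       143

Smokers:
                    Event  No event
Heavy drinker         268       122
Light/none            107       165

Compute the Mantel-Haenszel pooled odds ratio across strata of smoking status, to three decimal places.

OR_MH = Σ(aᵢdᵢ/nᵢ) / Σ(bᵢcᵢ/nᵢ), where nᵢ is the stratum total.
Stratum 1 (Non-smokers): n = 342; a·d/n = 92·143/342 = 38.4678; b·c/n = 81·26/342 = 6.1579
Stratum 2 (Smokers): n = 662; a·d/n = 268·165/662 = 66.7976; b·c/n = 122·107/662 = 19.7190
OR_MH = (38.4678 + 66.7976) / (6.1579 + 19.7190) = 105.2654 / 25.8769 = 4.06793

4.068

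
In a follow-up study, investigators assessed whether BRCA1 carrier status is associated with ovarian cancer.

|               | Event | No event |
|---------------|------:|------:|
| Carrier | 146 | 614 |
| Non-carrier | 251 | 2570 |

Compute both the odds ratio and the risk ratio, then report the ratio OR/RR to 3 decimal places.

1.128

Cells: a = 146, b = 614, c = 251, d = 2570.
OR = (146·2570)/(614·251) = 375220/154114 = 2.43469
Risk in exposed = 146/760 = 0.19211; risk in unexposed = 251/2821 = 0.08898; RR = 2.15908
OR/RR = 2.43469 / 2.15908 = 1.12765
The outcome is not rare, so the OR lies further from 1 than the RR.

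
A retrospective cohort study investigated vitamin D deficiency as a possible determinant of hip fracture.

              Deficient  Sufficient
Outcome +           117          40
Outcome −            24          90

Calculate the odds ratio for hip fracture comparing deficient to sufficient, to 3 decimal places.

10.969

Reading the table with exposure as columns: a = 117 (Deficient, case), b = 24 (Deficient, non-case), c = 40 (Sufficient, case), d = 90.
OR = (a·d)/(b·c) = (117 × 90) / (24 × 40) = 10530 / 960 = 10.96875
The odds of hip fracture are about 10.97 times as high in the deficient group.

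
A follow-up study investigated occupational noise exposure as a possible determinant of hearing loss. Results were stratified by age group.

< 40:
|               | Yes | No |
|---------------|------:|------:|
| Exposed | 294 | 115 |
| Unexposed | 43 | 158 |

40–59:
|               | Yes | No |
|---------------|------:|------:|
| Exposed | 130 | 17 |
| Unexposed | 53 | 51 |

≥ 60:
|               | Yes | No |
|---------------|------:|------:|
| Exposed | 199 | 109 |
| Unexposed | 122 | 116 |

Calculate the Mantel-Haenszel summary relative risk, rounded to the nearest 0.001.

RR_MH = Σ(aᵢ·n₀ᵢ/nᵢ) / Σ(cᵢ·n₁ᵢ/nᵢ), with n₁ᵢ = aᵢ+bᵢ (exposed), n₀ᵢ = cᵢ+dᵢ (unexposed), nᵢ = n₁ᵢ+n₀ᵢ.
Stratum 1 (< 40): n₁ = 409, n₀ = 201, n = 610; a·n₀/n = 294·201/610 = 96.8754; c·n₁/n = 43·409/610 = 28.8311
Stratum 2 (40–59): n₁ = 147, n₀ = 104, n = 251; a·n₀/n = 130·104/251 = 53.8645; c·n₁/n = 53·147/251 = 31.0398
Stratum 3 (≥ 60): n₁ = 308, n₀ = 238, n = 546; a·n₀/n = 199·238/546 = 86.7436; c·n₁/n = 122·308/546 = 68.8205
RR_MH = (96.8754 + 53.8645 + 86.7436) / (28.8311 + 31.0398 + 68.8205) = 237.4835 / 128.6915 = 1.84537

1.845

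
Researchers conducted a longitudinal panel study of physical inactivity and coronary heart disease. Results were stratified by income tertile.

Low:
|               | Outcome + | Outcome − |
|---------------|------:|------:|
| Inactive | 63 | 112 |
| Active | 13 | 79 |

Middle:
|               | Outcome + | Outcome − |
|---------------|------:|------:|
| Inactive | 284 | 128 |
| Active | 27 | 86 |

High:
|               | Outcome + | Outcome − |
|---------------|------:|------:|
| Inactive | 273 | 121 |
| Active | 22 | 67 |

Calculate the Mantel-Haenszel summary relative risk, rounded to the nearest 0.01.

RR_MH = Σ(aᵢ·n₀ᵢ/nᵢ) / Σ(cᵢ·n₁ᵢ/nᵢ), with n₁ᵢ = aᵢ+bᵢ (exposed), n₀ᵢ = cᵢ+dᵢ (unexposed), nᵢ = n₁ᵢ+n₀ᵢ.
Stratum 1 (Low): n₁ = 175, n₀ = 92, n = 267; a·n₀/n = 63·92/267 = 21.7079; c·n₁/n = 13·175/267 = 8.5206
Stratum 2 (Middle): n₁ = 412, n₀ = 113, n = 525; a·n₀/n = 284·113/525 = 61.1276; c·n₁/n = 27·412/525 = 21.1886
Stratum 3 (High): n₁ = 394, n₀ = 89, n = 483; a·n₀/n = 273·89/483 = 50.3043; c·n₁/n = 22·394/483 = 17.9462
RR_MH = (21.7079 + 61.1276 + 50.3043) / (8.5206 + 21.1886 + 17.9462) = 133.1398 / 47.6553 = 2.79381

2.79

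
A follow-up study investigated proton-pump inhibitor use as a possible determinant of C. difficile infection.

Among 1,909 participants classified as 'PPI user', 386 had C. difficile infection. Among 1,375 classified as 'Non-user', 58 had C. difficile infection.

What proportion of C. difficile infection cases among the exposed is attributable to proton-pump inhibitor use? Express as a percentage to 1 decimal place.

From the description: a = 386, b = 1523, c = 58, d = 1317.
Risk in exposed = 386/1909 = 0.20220; risk in unexposed = 58/1375 = 0.04218.
RR = 0.20220/0.04218 = 4.79354
AR% = (RR − 1)/RR × 100 = (4.79354 − 1)/4.79354 × 100 = 79.1386%

79.1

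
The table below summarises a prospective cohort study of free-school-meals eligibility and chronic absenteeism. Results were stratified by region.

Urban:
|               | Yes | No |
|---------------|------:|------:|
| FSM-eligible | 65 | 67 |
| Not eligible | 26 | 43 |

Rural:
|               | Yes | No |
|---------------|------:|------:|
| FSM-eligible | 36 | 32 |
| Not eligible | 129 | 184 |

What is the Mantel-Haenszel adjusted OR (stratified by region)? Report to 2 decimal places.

1.60

OR_MH = Σ(aᵢdᵢ/nᵢ) / Σ(bᵢcᵢ/nᵢ), where nᵢ is the stratum total.
Stratum 1 (Urban): n = 201; a·d/n = 65·43/201 = 13.9055; b·c/n = 67·26/201 = 8.6667
Stratum 2 (Rural): n = 381; a·d/n = 36·184/381 = 17.3858; b·c/n = 32·129/381 = 10.8346
OR_MH = (13.9055 + 17.3858) / (8.6667 + 10.8346) = 31.2913 / 19.5013 = 1.60457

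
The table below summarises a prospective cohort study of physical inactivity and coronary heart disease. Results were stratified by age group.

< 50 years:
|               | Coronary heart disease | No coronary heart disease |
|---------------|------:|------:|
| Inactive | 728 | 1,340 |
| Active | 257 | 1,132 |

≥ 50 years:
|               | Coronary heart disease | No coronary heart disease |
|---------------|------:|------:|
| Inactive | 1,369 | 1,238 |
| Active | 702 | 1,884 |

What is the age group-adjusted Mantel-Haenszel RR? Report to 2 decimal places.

RR_MH = Σ(aᵢ·n₀ᵢ/nᵢ) / Σ(cᵢ·n₁ᵢ/nᵢ), with n₁ᵢ = aᵢ+bᵢ (exposed), n₀ᵢ = cᵢ+dᵢ (unexposed), nᵢ = n₁ᵢ+n₀ᵢ.
Stratum 1 (< 50 years): n₁ = 2068, n₀ = 1389, n = 3457; a·n₀/n = 728·1389/3457 = 292.5056; c·n₁/n = 257·2068/3457 = 153.7391
Stratum 2 (≥ 50 years): n₁ = 2607, n₀ = 2586, n = 5193; a·n₀/n = 1369·2586/5193 = 681.7319; c·n₁/n = 702·2607/5193 = 352.4194
RR_MH = (292.5056 + 681.7319) / (153.7391 + 352.4194) = 974.2376 / 506.1585 = 1.92477

1.92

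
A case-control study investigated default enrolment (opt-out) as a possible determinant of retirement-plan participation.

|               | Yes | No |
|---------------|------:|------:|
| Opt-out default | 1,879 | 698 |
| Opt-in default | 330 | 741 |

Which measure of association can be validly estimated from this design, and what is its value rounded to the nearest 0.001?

Cells: a = 1879, b = 698, c = 330, d = 741.
This is a case-control study: participants were sampled on outcome status, so risks in the source population cannot be estimated directly — relative risk is not valid here. The odds ratio is the appropriate measure.
OR = (a·d)/(b·c) = (1879 × 741) / (698 × 330) = 1392339 / 230340 = 6.04471

6.045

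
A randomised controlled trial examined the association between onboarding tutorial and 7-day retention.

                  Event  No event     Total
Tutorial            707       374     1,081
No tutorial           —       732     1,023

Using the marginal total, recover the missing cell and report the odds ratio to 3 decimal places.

The missing cell is in the unexposed row: 1023 − 732 = 291.
So a = 707, b = 374, c = 291, d = 732.
OR = (a·d)/(b·c) = (707 × 732) / (374 × 291) = 517524 / 108834 = 4.75517

4.755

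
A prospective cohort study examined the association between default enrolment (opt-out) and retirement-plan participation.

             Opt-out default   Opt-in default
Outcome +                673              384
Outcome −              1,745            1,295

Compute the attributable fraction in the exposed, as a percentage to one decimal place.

Reading the table with exposure as columns: a = 673 (Opt-out default, case), b = 1745 (Opt-out default, non-case), c = 384 (Opt-in default, case), d = 1295.
Risk in exposed = 673/2418 = 0.27833; risk in unexposed = 384/1679 = 0.22871.
RR = 0.27833/0.22871 = 1.21697
AR% = (RR − 1)/RR × 100 = (1.21697 − 1)/1.21697 × 100 = 17.8284%

17.8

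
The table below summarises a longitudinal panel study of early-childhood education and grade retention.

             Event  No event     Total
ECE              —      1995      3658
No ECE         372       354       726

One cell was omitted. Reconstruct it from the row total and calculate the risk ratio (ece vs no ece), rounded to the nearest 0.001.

0.887

The missing cell is in the exposed row: 3658 − 1995 = 1663.
So a = 1663, b = 1995, c = 372, d = 354.
RR = [a/(a+b)] / [c/(c+d)] = (1663/3658) / (372/726) = 0.45462/0.51240 = 0.88724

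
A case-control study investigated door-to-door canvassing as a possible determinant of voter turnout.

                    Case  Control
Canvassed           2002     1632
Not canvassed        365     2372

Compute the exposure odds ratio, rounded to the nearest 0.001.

Cells: a = 2002, b = 1632, c = 365, d = 2372.
OR = (a·d)/(b·c) = (2002 × 2372) / (1632 × 365) = 4748744 / 595680 = 7.97197
The odds of voter turnout are about 7.97 times as high in the canvassed group.

7.972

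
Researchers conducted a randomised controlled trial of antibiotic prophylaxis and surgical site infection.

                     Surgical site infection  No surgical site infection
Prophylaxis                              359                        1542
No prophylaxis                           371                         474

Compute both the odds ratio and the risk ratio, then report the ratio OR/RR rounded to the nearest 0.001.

0.692

Cells: a = 359, b = 1542, c = 371, d = 474.
OR = (359·474)/(1542·371) = 170166/572082 = 0.29745
Risk in exposed = 359/1901 = 0.18885; risk in unexposed = 371/845 = 0.43905; RR = 0.43013
OR/RR = 0.29745 / 0.43013 = 0.69154
The outcome is not rare, so the OR lies further from 1 than the RR.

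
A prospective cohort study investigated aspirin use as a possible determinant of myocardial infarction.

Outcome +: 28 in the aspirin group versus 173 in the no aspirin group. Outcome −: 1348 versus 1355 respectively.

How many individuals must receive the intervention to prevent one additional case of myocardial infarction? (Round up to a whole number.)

Risk in treated group = 28/1376 = 0.02035; risk in control = 173/1528 = 0.11322.
Absolute risk reduction = 0.11322 − 0.02035 = 0.09287
NNT = 1 / ARR = 1 / 0.09287 = 10.768 → round up → 11

11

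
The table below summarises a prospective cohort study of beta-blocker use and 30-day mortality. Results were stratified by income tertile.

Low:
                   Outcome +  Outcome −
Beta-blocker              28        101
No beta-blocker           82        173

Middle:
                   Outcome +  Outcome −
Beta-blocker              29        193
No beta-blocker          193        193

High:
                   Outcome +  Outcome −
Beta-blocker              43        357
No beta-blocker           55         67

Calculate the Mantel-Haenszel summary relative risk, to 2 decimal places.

RR_MH = Σ(aᵢ·n₀ᵢ/nᵢ) / Σ(cᵢ·n₁ᵢ/nᵢ), with n₁ᵢ = aᵢ+bᵢ (exposed), n₀ᵢ = cᵢ+dᵢ (unexposed), nᵢ = n₁ᵢ+n₀ᵢ.
Stratum 1 (Low): n₁ = 129, n₀ = 255, n = 384; a·n₀/n = 28·255/384 = 18.5938; c·n₁/n = 82·129/384 = 27.5469
Stratum 2 (Middle): n₁ = 222, n₀ = 386, n = 608; a·n₀/n = 29·386/608 = 18.4112; c·n₁/n = 193·222/608 = 70.4704
Stratum 3 (High): n₁ = 400, n₀ = 122, n = 522; a·n₀/n = 43·122/522 = 10.0498; c·n₁/n = 55·400/522 = 42.1456
RR_MH = (18.5938 + 18.4112 + 10.0498) / (27.5469 + 70.4704 + 42.1456) = 47.0547 / 140.1629 = 0.33571

0.34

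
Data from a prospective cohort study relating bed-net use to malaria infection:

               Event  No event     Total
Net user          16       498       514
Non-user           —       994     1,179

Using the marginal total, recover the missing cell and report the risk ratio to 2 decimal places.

0.20

The missing cell is in the unexposed row: 1179 − 994 = 185.
So a = 16, b = 498, c = 185, d = 994.
RR = [a/(a+b)] / [c/(c+d)] = (16/514) / (185/1179) = 0.03113/0.15691 = 0.19838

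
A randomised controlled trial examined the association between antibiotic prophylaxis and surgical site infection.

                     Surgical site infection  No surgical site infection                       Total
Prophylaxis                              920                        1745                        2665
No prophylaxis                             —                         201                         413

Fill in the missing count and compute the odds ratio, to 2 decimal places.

The missing cell is in the unexposed row: 413 − 201 = 212.
So a = 920, b = 1745, c = 212, d = 201.
OR = (a·d)/(b·c) = (920 × 201) / (1745 × 212) = 184920 / 369940 = 0.49986

0.50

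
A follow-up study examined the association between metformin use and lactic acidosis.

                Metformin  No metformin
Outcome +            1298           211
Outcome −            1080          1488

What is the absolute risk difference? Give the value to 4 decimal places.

0.4216

Reading the table with exposure as columns: a = 1298 (Metformin, case), b = 1080 (Metformin, non-case), c = 211 (No metformin, case), d = 1488.
Risk in exposed = 1298/2378 = 0.545837; risk in unexposed = 211/1699 = 0.124191.
Risk difference = 0.545837 − 0.124191 = 0.421646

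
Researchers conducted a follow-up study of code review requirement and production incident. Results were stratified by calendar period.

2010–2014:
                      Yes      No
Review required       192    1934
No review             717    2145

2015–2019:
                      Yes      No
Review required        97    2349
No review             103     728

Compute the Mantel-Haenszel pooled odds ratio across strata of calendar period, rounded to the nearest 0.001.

OR_MH = Σ(aᵢdᵢ/nᵢ) / Σ(bᵢcᵢ/nᵢ), where nᵢ is the stratum total.
Stratum 1 (2010–2014): n = 4988; a·d/n = 192·2145/4988 = 82.5662; b·c/n = 1934·717/4988 = 278.0028
Stratum 2 (2015–2019): n = 3277; a·d/n = 97·728/3277 = 21.5490; b·c/n = 2349·103/3277 = 73.8319
OR_MH = (82.5662 + 21.5490) / (278.0028 + 73.8319) = 104.1151 / 351.8347 = 0.29592

0.296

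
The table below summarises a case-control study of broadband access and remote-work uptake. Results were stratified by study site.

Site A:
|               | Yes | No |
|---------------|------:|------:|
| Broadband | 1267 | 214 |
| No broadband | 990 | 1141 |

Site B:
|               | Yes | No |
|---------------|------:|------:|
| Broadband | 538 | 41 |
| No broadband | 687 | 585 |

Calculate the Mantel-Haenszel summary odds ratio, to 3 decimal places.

7.720

OR_MH = Σ(aᵢdᵢ/nᵢ) / Σ(bᵢcᵢ/nᵢ), where nᵢ is the stratum total.
Stratum 1 (Site A): n = 3612; a·d/n = 1267·1141/3612 = 400.2345; b·c/n = 214·990/3612 = 58.6545
Stratum 2 (Site B): n = 1851; a·d/n = 538·585/1851 = 170.0324; b·c/n = 41·687/1851 = 15.2172
OR_MH = (400.2345 + 170.0324) / (58.6545 + 15.2172) = 570.2669 / 73.8717 = 7.71970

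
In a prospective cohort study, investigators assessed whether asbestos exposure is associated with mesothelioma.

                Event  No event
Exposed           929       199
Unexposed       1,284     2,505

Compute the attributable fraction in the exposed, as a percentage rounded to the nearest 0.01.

58.85

Cells: a = 929, b = 199, c = 1284, d = 2505.
Risk in exposed = 929/1128 = 0.82358; risk in unexposed = 1284/3789 = 0.33888.
RR = 0.82358/0.33888 = 2.43034
AR% = (RR − 1)/RR × 100 = (2.43034 − 1)/2.43034 × 100 = 58.8534%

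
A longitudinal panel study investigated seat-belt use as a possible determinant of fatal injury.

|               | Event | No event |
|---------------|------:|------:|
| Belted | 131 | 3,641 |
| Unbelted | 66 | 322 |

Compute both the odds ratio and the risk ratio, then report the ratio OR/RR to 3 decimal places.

Cells: a = 131, b = 3641, c = 66, d = 322.
OR = (131·322)/(3641·66) = 42182/240306 = 0.17553
Risk in exposed = 131/3772 = 0.03473; risk in unexposed = 66/388 = 0.17010; RR = 0.20417
OR/RR = 0.17553 / 0.20417 = 0.85976
The outcome is not rare, so the OR lies further from 1 than the RR.

0.860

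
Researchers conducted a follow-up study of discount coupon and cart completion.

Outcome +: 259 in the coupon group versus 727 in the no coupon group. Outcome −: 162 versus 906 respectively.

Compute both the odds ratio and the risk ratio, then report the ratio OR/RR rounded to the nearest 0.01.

1.44

From the description: a = 259, b = 162, c = 727, d = 906.
OR = (259·906)/(162·727) = 234654/117774 = 1.99241
Risk in exposed = 259/421 = 0.61520; risk in unexposed = 727/1633 = 0.44519; RR = 1.38188
OR/RR = 1.99241 / 1.38188 = 1.44181
The outcome is not rare, so the OR lies further from 1 than the RR.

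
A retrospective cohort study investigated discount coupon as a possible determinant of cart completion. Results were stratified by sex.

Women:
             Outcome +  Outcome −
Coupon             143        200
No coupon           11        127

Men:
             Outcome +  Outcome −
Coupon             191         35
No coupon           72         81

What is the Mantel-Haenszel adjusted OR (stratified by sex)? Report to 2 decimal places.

OR_MH = Σ(aᵢdᵢ/nᵢ) / Σ(bᵢcᵢ/nᵢ), where nᵢ is the stratum total.
Stratum 1 (Women): n = 481; a·d/n = 143·127/481 = 37.7568; b·c/n = 200·11/481 = 4.5738
Stratum 2 (Men): n = 379; a·d/n = 191·81/379 = 40.8206; b·c/n = 35·72/379 = 6.6491
OR_MH = (37.7568 + 40.8206) / (4.5738 + 6.6491) = 78.5773 / 11.2229 = 7.00153

7.00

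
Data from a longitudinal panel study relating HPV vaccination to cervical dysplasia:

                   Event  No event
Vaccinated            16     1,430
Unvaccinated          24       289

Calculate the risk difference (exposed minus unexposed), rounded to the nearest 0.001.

Cells: a = 16, b = 1430, c = 24, d = 289.
Risk in exposed = 16/1446 = 0.011065; risk in unexposed = 24/313 = 0.076677.
Risk difference = 0.011065 − 0.076677 = -0.065612

-0.066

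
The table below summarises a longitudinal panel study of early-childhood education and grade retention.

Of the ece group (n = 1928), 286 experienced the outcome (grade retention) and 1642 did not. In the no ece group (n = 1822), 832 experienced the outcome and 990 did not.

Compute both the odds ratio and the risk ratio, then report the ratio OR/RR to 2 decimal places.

From the description: a = 286, b = 1642, c = 832, d = 990.
OR = (286·990)/(1642·832) = 283140/1366144 = 0.20725
Risk in exposed = 286/1928 = 0.14834; risk in unexposed = 832/1822 = 0.45664; RR = 0.32485
OR/RR = 0.20725 / 0.32485 = 0.63800
The outcome is not rare, so the OR lies further from 1 than the RR.

0.64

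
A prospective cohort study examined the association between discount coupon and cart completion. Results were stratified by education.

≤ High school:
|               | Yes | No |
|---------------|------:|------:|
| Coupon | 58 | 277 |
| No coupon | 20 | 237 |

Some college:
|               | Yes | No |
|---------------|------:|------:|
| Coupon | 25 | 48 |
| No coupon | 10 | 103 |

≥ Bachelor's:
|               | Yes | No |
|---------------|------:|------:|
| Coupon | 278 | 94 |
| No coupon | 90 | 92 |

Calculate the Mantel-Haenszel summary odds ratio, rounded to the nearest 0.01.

3.06

OR_MH = Σ(aᵢdᵢ/nᵢ) / Σ(bᵢcᵢ/nᵢ), where nᵢ is the stratum total.
Stratum 1 (≤ High school): n = 592; a·d/n = 58·237/592 = 23.2196; b·c/n = 277·20/592 = 9.3581
Stratum 2 (Some college): n = 186; a·d/n = 25·103/186 = 13.8441; b·c/n = 48·10/186 = 2.5806
Stratum 3 (≥ Bachelor's): n = 554; a·d/n = 278·92/554 = 46.1661; b·c/n = 94·90/554 = 15.2708
OR_MH = (23.2196 + 13.8441 + 46.1661) / (9.3581 + 2.5806 + 15.2708) = 83.2297 / 27.2095 = 3.05885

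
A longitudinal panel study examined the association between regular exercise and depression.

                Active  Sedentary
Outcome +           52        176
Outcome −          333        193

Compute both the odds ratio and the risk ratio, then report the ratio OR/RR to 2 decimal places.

0.60

Reading the table with exposure as columns: a = 52 (Active, case), b = 333 (Active, non-case), c = 176 (Sedentary, case), d = 193.
OR = (52·193)/(333·176) = 10036/58608 = 0.17124
Risk in exposed = 52/385 = 0.13506; risk in unexposed = 176/369 = 0.47696; RR = 0.28318
OR/RR = 0.17124 / 0.28318 = 0.60471
The outcome is not rare, so the OR lies further from 1 than the RR.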